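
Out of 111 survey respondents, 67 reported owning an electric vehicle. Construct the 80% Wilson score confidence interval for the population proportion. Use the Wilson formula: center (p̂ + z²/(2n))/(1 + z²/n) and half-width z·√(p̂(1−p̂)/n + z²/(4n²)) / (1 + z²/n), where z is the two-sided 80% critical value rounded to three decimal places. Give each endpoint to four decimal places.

(0.5430, 0.6612)

Here p̂ = 67/111 = 0.60360 and z = 1.282 (z² = 1.643524).
1 + z²/n = 1.014807.
Center = (0.60360 + 0.007403)/1.014807 = 0.60209.
Radicand: p̂(1−p̂)/n + z²/(4n²) = 0.002155552 + 0.000033348 = 0.002188900.
Half-width = 1.282·√0.002188900/1.014807 = 0.05910.
So the interval runs from 0.5430 to 0.6612.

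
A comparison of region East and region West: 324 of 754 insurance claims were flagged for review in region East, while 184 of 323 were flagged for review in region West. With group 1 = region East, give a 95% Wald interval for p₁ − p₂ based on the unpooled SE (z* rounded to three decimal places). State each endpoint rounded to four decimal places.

p̂₁ = 0.42971, p̂₂ = 0.56966, so the observed difference is -0.13995.
Unpooled SE = √(p̂₁(1−p̂₁)/n₁ + p̂₂(1−p̂₂)/n₂) = √(0.000325012 + 0.000758971) = 0.032924.
The 95% critical value is z* = 1.960. Margin = 1.960·0.032924 = 0.06453.
So the interval runs from -0.2045 to -0.0754.

(-0.2045, -0.0754)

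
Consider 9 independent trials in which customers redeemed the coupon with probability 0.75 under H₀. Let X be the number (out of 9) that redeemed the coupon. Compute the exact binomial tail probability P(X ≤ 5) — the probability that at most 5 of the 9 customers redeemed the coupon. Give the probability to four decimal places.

P = 0.1657

X ~ Binomial(n=9, p=0.75).
P(X ≤ 5) = Σ_{j=0}^{5} C(9,j)·0.75^j·0.25^{9−j}.
= 0.000004 + 0.000103 + 0.001236 + 0.008652 + 0.038933 + 0.116798 = 0.1657.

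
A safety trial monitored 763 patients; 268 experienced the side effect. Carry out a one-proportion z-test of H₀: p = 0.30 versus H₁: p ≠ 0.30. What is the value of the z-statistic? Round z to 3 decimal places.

z = 3.089

With x = 268 successes in n = 763, p̂ = 0.35125.
Under H₀, SE = √(p₀(1−p₀)/n) = √(0.30·0.70/763) = √0.000275229 = 0.016590.
z = (0.35125 − 0.30)/0.016590 = 0.05125/0.016590 = 3.089.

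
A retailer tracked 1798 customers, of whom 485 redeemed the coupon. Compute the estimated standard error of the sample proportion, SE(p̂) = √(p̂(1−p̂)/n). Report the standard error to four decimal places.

SE = 0.0105

With x = 485 successes in n = 1798, p̂ = 0.26974.
p̂(1−p̂) = 0.196980.
SE = √(0.196980/1798) = √0.000109555 = 0.0105.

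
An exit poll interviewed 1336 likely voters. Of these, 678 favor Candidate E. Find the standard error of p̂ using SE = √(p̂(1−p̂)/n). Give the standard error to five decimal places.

The sample proportion is 678/1336 = 0.50749.
p̂(1−p̂) = 0.50749·0.49251 = 0.249944.
SE = √(0.249944/1336) = 0.01368.

SE = 0.01368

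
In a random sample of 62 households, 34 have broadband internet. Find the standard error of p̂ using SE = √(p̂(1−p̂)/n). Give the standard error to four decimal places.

SE = 0.0632

The sample proportion is 34/62 = 0.54839.
p̂(1−p̂) = 0.247658.
SE = √(0.247658/62) = √0.003994484 = 0.0632.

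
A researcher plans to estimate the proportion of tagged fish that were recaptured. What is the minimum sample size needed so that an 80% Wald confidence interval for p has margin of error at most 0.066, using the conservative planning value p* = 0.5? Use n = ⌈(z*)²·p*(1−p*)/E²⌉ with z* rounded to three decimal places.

n = 95

For 80% confidence, z* = 1.282.
p*(1−p*) = 0.2500.
Required n before rounding: 1.643524 × 0.2500 / 0.066² = 94.325.
Rounding up, n = 95.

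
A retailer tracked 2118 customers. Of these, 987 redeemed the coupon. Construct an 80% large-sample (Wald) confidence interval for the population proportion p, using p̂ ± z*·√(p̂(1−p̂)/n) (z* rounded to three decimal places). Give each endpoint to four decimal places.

Sample proportion p̂ = 987/2118 = 0.46601.
SE = √(p̂(1−p̂)/n) = √(0.248844/2118) = 0.010839.
For 80% confidence, z* = 1.282.
Margin = 1.282·0.010839 = 0.01390.
CI: 0.46601 ± 0.01390 = (0.4521, 0.4799).

(0.4521, 0.4799)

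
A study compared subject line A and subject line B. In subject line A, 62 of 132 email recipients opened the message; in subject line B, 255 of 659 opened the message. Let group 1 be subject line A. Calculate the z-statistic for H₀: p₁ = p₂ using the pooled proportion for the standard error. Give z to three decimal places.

z = 1.771

p̂₁ = 62/132 = 0.46970, p̂₂ = 255/659 = 0.38695.
Pooling: p̂ = 317/791 = 0.40076.
Pooled SE = √[0.2401511·0.00909321] ≈ 0.046731.
z = (p̂₁ − p̂₂)/SE = (0.46970 − 0.38695)/0.046731 = 0.08275/0.046731 = 1.771.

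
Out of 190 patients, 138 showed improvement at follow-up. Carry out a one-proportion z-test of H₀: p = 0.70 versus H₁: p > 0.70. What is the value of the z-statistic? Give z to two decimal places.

With x = 138 successes in n = 190, p̂ = 0.72632.
Under H₀, SE = √(p₀(1−p₀)/n) = √(0.70·0.30/190) = √0.001105263 = 0.033245.
Test statistic: z = 0.02632/0.033245 = 0.79.

z = 0.79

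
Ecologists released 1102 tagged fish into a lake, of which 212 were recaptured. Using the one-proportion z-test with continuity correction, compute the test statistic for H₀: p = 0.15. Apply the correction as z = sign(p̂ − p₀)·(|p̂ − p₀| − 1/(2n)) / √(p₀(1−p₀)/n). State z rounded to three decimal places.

The sample proportion is 212/1102 = 0.19238. p̂ − p₀ = 0.042377.
1/(2n) = 0.000454.
Corrected numerator: |0.042377| − 0.000454 = 0.041923.
Null standard error: √(0.15·0.85/1102) = √0.000115699 = 0.010756.
z = +0.041923/0.010756 = 3.898.

z = 3.898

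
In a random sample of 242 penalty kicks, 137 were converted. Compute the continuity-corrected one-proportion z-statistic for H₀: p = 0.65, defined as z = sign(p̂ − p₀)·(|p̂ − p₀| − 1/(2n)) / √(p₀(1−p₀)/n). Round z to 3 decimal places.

With x = 137 successes in n = 242, p̂ = 0.56612. p̂ − p₀ = -0.083884.
1/(2n) = 0.002066.
Corrected numerator: |-0.083884| − 0.002066 = 0.081818.
SE₀ = √(0.65·0.35/242) = 0.030661.
z = −0.081818/0.030661 = -2.668.

z = -2.668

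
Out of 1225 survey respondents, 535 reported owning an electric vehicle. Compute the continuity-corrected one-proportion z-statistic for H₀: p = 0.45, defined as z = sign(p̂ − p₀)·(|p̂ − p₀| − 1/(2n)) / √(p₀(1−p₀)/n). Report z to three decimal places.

The sample proportion is 535/1225 = 0.43673. p̂ − p₀ = -0.013265.
1/(2n) = 0.000408.
Corrected numerator: |-0.013265| − 0.000408 = 0.012857.
Null standard error: √(0.45·0.55/1225) = √0.000202041 = 0.014214.
z = (−)0.012857/0.014214 = -0.905.

z = -0.905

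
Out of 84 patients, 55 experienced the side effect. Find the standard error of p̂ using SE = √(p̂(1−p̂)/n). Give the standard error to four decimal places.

SE = 0.0519

With x = 55 successes in n = 84, p̂ = 0.65476.
p̂(1−p̂) = 0.65476·0.34524 = 0.226049.
SE = √(0.226049/84) = 0.0519.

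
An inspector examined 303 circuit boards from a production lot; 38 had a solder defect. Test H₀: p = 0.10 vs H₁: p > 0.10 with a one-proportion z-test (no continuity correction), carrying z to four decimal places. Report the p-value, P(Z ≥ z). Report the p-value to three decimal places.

p-value = 0.070

The sample proportion is 38/303 = 0.12541.
SE₀ = √(0.10·0.90/303) = 0.017235.
z = (p̂ − p₀)/SE = (38/303 − 0.10)/0.017235 ≈ 1.4745.
From the standard normal, P(Z ≥ z) = 0.070.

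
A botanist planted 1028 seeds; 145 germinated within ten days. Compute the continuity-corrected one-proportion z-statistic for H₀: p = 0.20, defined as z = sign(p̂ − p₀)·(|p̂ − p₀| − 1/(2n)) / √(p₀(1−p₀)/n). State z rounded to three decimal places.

z = -4.686

Sample proportion p̂ = 145/1028 = 0.14105. p̂ − p₀ = -0.058949.
1/(2n) = 0.000486.
Corrected numerator: |-0.058949| − 0.000486 = 0.058463.
Null standard error: √(0.20·0.80/1028) = √0.000155642 = 0.012476.
z = −0.058463/0.012476 = -4.686.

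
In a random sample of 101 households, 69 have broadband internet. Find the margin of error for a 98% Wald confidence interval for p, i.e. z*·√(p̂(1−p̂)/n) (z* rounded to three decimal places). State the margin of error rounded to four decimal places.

ME = 0.1077

p̂ = 69/101 = 0.68317.
Standard error of p̂: √(0.216449/101) = √0.002143063 = 0.046293.
For 98% confidence, z* = 2.326.
So ME = 0.1077.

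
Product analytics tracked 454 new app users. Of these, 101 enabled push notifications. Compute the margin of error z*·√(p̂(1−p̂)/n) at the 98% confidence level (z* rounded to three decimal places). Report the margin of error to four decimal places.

p̂ = 101/454 = 0.22247.
SE(p̂) = √(0.22247·0.77753/454) = 0.019519.
The 98% critical value is z* = 2.326.
So ME = 0.0454.

ME = 0.0454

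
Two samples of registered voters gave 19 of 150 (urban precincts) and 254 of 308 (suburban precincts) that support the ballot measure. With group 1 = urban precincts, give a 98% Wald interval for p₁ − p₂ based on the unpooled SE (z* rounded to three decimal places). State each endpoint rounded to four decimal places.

p̂₁ = 19/150 = 0.12667, p̂₂ = 254/308 = 0.82468; p̂₁ − p̂₂ = -0.69801.
SE = √(0.000737481 + 0.000469435) = √0.001206916 = 0.034741.
z* = 2.326 at the 98% level. Margin = 2.326·0.034741 = 0.08081.
CI: -0.69801 ± 0.08081 = (-0.7788, -0.6172).

(-0.7788, -0.6172)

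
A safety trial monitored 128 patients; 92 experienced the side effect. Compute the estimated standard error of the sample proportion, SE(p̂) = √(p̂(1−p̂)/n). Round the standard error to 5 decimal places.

p̂ = 92/128 = 0.71875.
p̂(1−p̂) = 0.202148.
SE = √(0.202148/128) = 0.03974.

SE = 0.03974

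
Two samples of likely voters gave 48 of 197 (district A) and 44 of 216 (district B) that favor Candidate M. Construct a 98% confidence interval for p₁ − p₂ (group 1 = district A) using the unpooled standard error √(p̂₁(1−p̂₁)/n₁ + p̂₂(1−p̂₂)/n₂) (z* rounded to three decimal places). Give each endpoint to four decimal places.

(-0.0556, 0.1355)

p̂₁ = 0.24365, p̂₂ = 0.20370, so the observed difference is 0.03995.
SE = √(0.000935468 + 0.000750965) = √0.001686433 = 0.041066.
The 98% critical value is z* = 2.326. Margin of error = 0.09552.
So the interval runs from -0.0556 to 0.1355.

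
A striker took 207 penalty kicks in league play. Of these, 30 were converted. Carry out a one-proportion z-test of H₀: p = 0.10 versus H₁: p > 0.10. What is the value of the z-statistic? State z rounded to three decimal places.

z = 2.155

p̂ = 30/207 = 0.14493.
SE₀ = √(0.10·0.90/207) = 0.020851.
Test statistic: z = 0.04493/0.020851 = 2.155.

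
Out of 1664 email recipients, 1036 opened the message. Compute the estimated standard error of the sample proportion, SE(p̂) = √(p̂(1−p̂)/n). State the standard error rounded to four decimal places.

SE = 0.0119

p̂ = 1036/1664 = 0.62260.
p̂(1−p̂) = 0.62260·0.37740 = 0.234969.
Dividing by n and taking the root: √0.000141207 = 0.0119.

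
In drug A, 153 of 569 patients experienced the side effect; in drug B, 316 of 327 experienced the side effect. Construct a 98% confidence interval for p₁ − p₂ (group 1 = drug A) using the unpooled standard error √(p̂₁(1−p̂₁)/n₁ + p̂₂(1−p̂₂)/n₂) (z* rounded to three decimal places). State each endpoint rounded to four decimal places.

p̂₁ = 0.26889, p̂₂ = 0.96636, so the observed difference is -0.69747.
SE = √(0.000345500 + 0.000099411) = √0.000444911 = 0.021093.
For 98% confidence, z* = 2.326. Margin = 2.326·0.021093 = 0.04906.
Interval: -0.69747 ± 0.04906 → (-0.7465, -0.6484).

(-0.7465, -0.6484)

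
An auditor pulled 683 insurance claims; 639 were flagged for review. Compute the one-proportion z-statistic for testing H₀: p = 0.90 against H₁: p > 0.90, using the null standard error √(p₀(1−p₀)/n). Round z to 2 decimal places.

Sample proportion p̂ = 639/683 = 0.93558.
Null standard error: √(0.90·0.10/683) = √0.000131772 = 0.011479.
z = (0.93558 − 0.90)/0.011479 = 0.03558/0.011479 = 3.10.

z = 3.10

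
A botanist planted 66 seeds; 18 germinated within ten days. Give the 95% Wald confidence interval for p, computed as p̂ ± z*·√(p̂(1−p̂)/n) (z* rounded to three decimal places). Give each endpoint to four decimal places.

p̂ = 18/66 = 0.27273.
SE(p̂) = √(0.27273·0.72727/66) = 0.054820.
For 95% confidence, z* = 1.960.
Margin of error: 1.960 × 0.054820 = 0.10745.
So the interval runs from 0.1653 to 0.3802.

(0.1653, 0.3802)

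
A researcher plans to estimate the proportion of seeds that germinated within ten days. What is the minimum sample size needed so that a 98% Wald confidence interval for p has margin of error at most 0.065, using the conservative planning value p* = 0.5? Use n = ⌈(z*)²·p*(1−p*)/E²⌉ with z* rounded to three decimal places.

For 98% confidence, z* = 2.326.
p*(1−p*) = 0.50·0.50 = 0.2500.
Required n before rounding: 5.410276 × 0.2500 / 0.065² = 320.135.
⌈320.135⌉ = 321.

n = 321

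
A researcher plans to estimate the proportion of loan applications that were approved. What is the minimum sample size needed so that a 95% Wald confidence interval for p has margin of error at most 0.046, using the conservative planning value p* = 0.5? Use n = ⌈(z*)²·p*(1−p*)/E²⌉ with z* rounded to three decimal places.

For 95% confidence, z* = 1.960.
p*(1−p*) = 0.50·0.50 = 0.2500.
(z*)²·p*(1−p*)/E² = 3.841600·0.2500/0.002116 = 453.875.
⌈453.875⌉ = 454.

n = 454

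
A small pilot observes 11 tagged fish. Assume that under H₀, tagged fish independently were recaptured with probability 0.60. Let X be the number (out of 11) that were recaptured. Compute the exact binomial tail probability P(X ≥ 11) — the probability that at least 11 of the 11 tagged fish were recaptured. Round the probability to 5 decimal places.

P = 0.00363

X is binomial with n = 11 and p = 0.60.
P(X ≥ 11) = C(11,11)·0.60^11·0.40^0.
= 0.003628 = 0.00363.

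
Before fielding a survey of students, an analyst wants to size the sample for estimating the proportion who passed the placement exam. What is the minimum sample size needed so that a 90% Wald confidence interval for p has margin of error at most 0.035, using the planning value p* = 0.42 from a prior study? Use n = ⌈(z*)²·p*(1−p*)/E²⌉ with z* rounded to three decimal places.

n = 539

The 90% critical value is z* = 1.645.
p*(1−p*) = 0.42·0.58 = 0.2436.
Required n before rounding: 2.706025 × 0.2436 / 0.035² = 538.112.
Rounding up, n = 539.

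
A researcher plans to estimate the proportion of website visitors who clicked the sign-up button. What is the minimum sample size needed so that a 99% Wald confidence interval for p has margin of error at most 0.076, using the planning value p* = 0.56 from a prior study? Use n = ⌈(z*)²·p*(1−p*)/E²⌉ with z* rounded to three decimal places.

z* = 2.576 at the 99% level.
p*(1−p*) = 0.2464.
Required n before rounding: 6.635776 × 0.2464 / 0.076² = 283.077.
Rounding up, n = 284.

n = 284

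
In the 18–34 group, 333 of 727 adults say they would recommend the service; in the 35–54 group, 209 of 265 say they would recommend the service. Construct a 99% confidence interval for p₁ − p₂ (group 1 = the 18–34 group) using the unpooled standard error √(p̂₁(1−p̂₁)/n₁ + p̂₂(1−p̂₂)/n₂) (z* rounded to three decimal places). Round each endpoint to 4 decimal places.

p̂₁ = 0.45805, p̂₂ = 0.78868, so the observed difference is -0.33063.
SE = √(0.000341458 + 0.000628922) = √0.000970380 = 0.031151.
For 99% confidence, z* = 2.576. Margin = 2.576·0.031151 = 0.08024.
Interval: -0.33063 ± 0.08024 → (-0.4109, -0.2504).

(-0.4109, -0.2504)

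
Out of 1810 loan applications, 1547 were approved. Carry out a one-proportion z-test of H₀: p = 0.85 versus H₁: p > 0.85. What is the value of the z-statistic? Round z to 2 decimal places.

z = 0.56

p̂ = 1547/1810 = 0.85470.
SE₀ = √(0.85·0.15/1810) = 0.008393.
Test statistic: z = 0.00470/0.008393 = 0.56.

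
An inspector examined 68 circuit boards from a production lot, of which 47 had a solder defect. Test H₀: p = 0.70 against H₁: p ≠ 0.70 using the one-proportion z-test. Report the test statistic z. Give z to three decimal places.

z = -0.159

The sample proportion is 47/68 = 0.69118.
Null standard error: √(0.70·0.30/68) = √0.003088235 = 0.055572.
z = (p̂ − p₀)/SE = (0.69118 − 0.70)/0.055572 = -0.159.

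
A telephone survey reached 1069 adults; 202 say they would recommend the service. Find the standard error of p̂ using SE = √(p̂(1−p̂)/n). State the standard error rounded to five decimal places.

SE = 0.01197

The sample proportion is 202/1069 = 0.18896.
p̂(1−p̂) = 0.153254.
SE = √(0.153254/1069) = 0.01197.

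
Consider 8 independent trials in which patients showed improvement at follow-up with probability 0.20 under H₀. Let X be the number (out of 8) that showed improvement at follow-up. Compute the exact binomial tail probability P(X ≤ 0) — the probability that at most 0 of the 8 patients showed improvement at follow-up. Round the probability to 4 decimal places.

X is binomial with n = 8 and p = 0.20.
P(X ≤ 0) = C(8,0)·0.20^0·0.80^8.
= 0.167772 = 0.1678.

P = 0.1678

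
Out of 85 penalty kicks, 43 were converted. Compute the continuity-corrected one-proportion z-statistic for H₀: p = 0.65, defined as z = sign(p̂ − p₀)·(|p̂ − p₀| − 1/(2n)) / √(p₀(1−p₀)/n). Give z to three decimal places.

z = -2.672

The sample proportion is 43/85 = 0.50588. p̂ − p₀ = -0.144118.
1/(2n) = 0.005882.
Corrected numerator: |-0.144118| − 0.005882 = 0.138236.
Null standard error: √(0.65·0.35/85) = √0.002676471 = 0.051735.
z = (−)0.138236/0.051735 = -2.672.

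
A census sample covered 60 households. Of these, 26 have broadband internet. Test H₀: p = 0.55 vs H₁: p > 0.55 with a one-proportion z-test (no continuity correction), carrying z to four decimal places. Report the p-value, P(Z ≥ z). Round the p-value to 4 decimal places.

With x = 26 successes in n = 60, p̂ = 0.43333.
Under H₀, SE = √(p₀(1−p₀)/n) = √(0.55·0.45/60) = √0.004125000 = 0.064226.
z = (p̂ − p₀)/SE = (26/60 − 0.55)/0.064226 ≈ -1.8165.
p-value = P(Z ≥ z) with z = -1.8165 → 0.9654.

p-value = 0.9654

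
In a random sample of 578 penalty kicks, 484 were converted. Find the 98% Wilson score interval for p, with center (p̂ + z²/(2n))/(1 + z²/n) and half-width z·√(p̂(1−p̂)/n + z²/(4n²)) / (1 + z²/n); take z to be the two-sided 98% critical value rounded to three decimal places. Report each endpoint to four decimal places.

Here p̂ = 484/578 = 0.83737 and z = 2.326 (z² = 5.410276).
Denominator 1 + z²/n = 1 + 5.410276/578 = 1.009360.
Adjusted center: (0.83737 + z²/(2n))/1.009360 = 0.83424.
Radicand: p̂(1−p̂)/n + z²/(4n²) = 0.000235608 + 0.000004049 = 0.000239657.
Half-width = 2.326·√0.000239657/1.009360 = 0.03567.
CI: 0.83424 ± 0.03567 = (0.7986, 0.8699).

(0.7986, 0.8699)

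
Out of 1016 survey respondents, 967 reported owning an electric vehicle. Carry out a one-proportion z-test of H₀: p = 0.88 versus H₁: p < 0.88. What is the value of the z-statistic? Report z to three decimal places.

z = 7.040

The sample proportion is 967/1016 = 0.95177.
Under H₀, SE = √(p₀(1−p₀)/n) = √(0.88·0.12/1016) = √0.000103937 = 0.010195.
z = (p̂ − p₀)/SE = (0.95177 − 0.88)/0.010195 = 7.040.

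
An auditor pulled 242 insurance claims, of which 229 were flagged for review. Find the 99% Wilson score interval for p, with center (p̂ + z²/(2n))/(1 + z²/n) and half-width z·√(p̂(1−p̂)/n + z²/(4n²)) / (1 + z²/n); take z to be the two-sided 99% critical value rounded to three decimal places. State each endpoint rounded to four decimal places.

p̂ = 229/242 = 0.94628; z = 2.576, so z² = 6.635776.
Denominator 1 + z²/n = 1 + 6.635776/242 = 1.027421.
Adjusted center: (0.94628 + z²/(2n))/1.027421 = 0.93437.
Radicand: p̂(1−p̂)/n + z²/(4n²) = 0.000210055 + 0.000028327 = 0.000238382.
Half-width = 2.576·√0.000238382/1.027421 = 0.03871.
So the interval runs from 0.8957 to 0.9731.

(0.8957, 0.9731)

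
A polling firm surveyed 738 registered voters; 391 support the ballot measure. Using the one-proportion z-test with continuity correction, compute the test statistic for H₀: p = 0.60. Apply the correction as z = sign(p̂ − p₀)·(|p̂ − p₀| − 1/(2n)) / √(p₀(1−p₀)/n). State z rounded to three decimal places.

z = -3.855

p̂ = 391/738 = 0.52981. p̂ − p₀ = -0.070190.
Continuity correction 1/(2n) = 1/1476 = 0.000678.
Corrected numerator: |-0.070190| − 0.000678 = 0.069512.
Null standard error: √(0.60·0.40/738) = √0.000325203 = 0.018033.
z = −0.069512/0.018033 = -3.855.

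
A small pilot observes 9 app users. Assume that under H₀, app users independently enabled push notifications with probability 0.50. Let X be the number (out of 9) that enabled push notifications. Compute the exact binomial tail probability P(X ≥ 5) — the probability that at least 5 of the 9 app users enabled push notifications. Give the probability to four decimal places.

X is binomial with n = 9 and p = 0.50.
P(X ≥ 5) = Σ_{j=5}^{9} C(9,j)·0.50^j·0.50^{9−j}.
= 0.246094 + 0.164062 + 0.070312 + 0.017578 + 0.001953 = 0.5000.

P = 0.5000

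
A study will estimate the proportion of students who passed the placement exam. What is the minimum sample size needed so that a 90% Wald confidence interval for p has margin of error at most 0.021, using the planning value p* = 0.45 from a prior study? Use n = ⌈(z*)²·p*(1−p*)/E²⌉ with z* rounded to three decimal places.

n = 1519

z* = 1.645 at the 90% level.
p*(1−p*) = 0.2475.
Required n before rounding: 2.706025 × 0.2475 / 0.021² = 1518.687.
Rounding up, n = 1519.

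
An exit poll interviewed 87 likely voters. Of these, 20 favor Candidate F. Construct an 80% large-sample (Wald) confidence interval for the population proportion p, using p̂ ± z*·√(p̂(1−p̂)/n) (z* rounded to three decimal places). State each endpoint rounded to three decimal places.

Sample proportion p̂ = 20/87 = 0.22989.
SE = √(p̂(1−p̂)/n) = √(0.177038/87) = 0.045110.
For 80% confidence, z* = 1.282.
Margin of error: 1.282 × 0.045110 = 0.05783.
So the interval runs from 0.172 to 0.288.

(0.172, 0.288)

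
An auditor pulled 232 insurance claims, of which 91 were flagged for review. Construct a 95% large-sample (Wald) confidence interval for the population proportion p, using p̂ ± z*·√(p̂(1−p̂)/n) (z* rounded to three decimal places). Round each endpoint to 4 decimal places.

The sample proportion is 91/232 = 0.39224.
SE = √(p̂(1−p̂)/n) = √(0.238388/232) = 0.032055.
z* = 1.960 at the 95% level.
Margin = 1.960·0.032055 = 0.06283.
So the interval runs from 0.3294 to 0.4551.

(0.3294, 0.4551)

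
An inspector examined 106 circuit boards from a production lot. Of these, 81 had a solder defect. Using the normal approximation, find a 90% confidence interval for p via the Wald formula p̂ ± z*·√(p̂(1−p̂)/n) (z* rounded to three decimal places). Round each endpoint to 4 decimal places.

With x = 81 successes in n = 106, p̂ = 0.76415.
SE(p̂) = √(0.76415·0.23585/106) = 0.041234.
z* = 1.645 at the 90% level.
Margin of error: 1.645 × 0.041234 = 0.06783.
CI: 0.76415 ± 0.06783 = (0.6963, 0.8320).

(0.6963, 0.8320)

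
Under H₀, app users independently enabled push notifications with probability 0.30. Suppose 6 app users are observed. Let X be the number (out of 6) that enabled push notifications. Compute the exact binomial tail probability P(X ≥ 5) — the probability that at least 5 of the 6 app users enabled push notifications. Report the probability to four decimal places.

X ~ Binomial(n=6, p=0.30).
P(X ≥ 5) = C(6,5)·0.30^5·0.70^1 + C(6,6)·0.30^6·0.70^0.
= 0.010206 + 0.000729 = 0.0109.

P = 0.0109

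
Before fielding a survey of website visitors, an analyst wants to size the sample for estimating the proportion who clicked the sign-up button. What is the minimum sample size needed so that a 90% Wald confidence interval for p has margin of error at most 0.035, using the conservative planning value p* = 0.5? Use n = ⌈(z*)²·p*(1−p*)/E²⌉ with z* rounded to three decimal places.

n = 553

z* = 1.645 at the 90% level.
p*(1−p*) = 0.2500.
Required n before rounding: 2.706025 × 0.2500 / 0.035² = 552.250.
⌈552.250⌉ = 553.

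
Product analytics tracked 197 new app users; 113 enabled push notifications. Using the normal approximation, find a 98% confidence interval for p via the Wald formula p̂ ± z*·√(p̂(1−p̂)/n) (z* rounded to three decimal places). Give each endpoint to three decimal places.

(0.492, 0.656)

Sample proportion p̂ = 113/197 = 0.57360.
Standard error of p̂: √(0.244582/197) = √0.001241535 = 0.035235.
For 98% confidence, z* = 2.326.
Margin of error: 2.326 × 0.035235 = 0.08196.
Interval: 0.57360 ± 0.08196 → (0.492, 0.656).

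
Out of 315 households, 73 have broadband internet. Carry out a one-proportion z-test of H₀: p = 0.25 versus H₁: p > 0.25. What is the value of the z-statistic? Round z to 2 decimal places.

z = -0.75

p̂ = 73/315 = 0.23175.
Null standard error: √(0.25·0.75/315) = √0.000595238 = 0.024398.
z = (p̂ − p₀)/SE = (0.23175 − 0.25)/0.024398 = -0.75.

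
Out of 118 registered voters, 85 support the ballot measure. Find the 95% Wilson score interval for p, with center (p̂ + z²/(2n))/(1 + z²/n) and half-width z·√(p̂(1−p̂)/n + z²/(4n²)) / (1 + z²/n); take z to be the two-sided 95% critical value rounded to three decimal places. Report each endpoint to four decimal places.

Here p̂ = 85/118 = 0.72034 and z = 1.960 (z² = 3.841600).
1 + z²/n = 1.032556.
Adjusted center: (0.72034 + z²/(2n))/1.032556 = 0.71339.
Radicand: p̂(1−p̂)/n + z²/(4n²) = 0.001707210 + 0.000068974 = 0.001776184.
Half-width = 1.960·√0.001776184/1.032556 = 0.08000.
CI: 0.71339 ± 0.08000 = (0.6334, 0.7934).

(0.6334, 0.7934)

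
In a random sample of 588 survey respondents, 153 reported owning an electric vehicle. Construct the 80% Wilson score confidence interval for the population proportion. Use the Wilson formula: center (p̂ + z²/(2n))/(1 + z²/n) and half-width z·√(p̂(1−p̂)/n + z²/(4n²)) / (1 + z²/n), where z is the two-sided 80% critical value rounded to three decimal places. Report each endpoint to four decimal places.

Here p̂ = 153/588 = 0.26020 and z = 1.282 (z² = 1.643524).
1 + z²/n = 1.002795.
Adjusted center: (0.26020 + z²/(2n))/1.002795 = 0.26087.
Radicand: p̂(1−p̂)/n + z²/(4n²) = 0.000327377 + 0.000001188 = 0.000328565.
Half-width = 1.282·√0.000328565/1.002795 = 0.02317.
CI: 0.26087 ± 0.02317 = (0.2377, 0.2840).

(0.2377, 0.2840)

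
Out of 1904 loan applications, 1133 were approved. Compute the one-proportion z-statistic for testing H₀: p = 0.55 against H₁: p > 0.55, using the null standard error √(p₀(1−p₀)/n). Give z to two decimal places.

p̂ = 1133/1904 = 0.59506.
SE₀ = √(0.55·0.45/1904) = 0.011401.
z = (0.59506 − 0.55)/0.011401 = 0.04506/0.011401 = 3.95.

z = 3.95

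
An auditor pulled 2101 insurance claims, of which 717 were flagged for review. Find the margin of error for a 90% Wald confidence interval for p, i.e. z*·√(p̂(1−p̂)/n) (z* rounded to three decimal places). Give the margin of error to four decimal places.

p̂ = 717/2101 = 0.34127.
SE = √(p̂(1−p̂)/n) = √(0.224804/2101) = 0.010344.
z* = 1.645 at the 90% level.
So ME = 0.0170.

ME = 0.0170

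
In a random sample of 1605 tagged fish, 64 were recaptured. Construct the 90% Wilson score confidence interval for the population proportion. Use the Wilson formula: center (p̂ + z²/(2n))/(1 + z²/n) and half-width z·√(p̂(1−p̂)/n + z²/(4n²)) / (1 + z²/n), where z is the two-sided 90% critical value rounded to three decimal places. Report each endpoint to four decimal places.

(0.0326, 0.0487)

p̂ = 64/1605 = 0.03988; z = 1.645, so z² = 2.706025.
1 + z²/n = 1.001686.
Adjusted center: (0.03988 + z²/(2n))/1.001686 = 0.04065.
Radicand: p̂(1−p̂)/n + z²/(4n²) = 0.000023854 + 0.000000263 = 0.000024117.
Half-width = 1.645·√0.000024117/1.001686 = 0.00806.
So the interval runs from 0.0326 to 0.0487.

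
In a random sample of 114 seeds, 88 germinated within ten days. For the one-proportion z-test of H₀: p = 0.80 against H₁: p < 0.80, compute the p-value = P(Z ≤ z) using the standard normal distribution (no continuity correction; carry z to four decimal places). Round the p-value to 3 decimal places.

The sample proportion is 88/114 = 0.77193.
Under H₀, SE = √(p₀(1−p₀)/n) = √(0.80·0.20/114) = √0.001403509 = 0.037463.
Test statistic (full precision, shown to 4 dp): z = (88/114 − 0.80)/SE₀ ≈ -0.7493.
From the standard normal, P(Z ≤ z) = 0.227.

p-value = 0.227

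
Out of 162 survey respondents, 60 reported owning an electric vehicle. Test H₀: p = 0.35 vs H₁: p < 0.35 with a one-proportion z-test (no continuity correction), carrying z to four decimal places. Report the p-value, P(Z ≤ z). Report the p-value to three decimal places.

The sample proportion is 60/162 = 0.37037.
Under H₀, SE = √(p₀(1−p₀)/n) = √(0.35·0.65/162) = √0.001404321 = 0.037474.
z = (p̂ − p₀)/SE = (60/162 − 0.35)/0.037474 ≈ 0.5436.
p-value = P(Z ≤ z) with z = 0.5436 → 0.707.

p-value = 0.707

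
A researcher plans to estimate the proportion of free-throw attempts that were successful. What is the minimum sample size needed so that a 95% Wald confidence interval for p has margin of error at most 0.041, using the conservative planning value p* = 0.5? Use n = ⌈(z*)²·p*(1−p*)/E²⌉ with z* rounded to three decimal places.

n = 572

The 95% critical value is z* = 1.960.
p*(1−p*) = 0.50·0.50 = 0.2500.
Required n before rounding: 3.841600 × 0.2500 / 0.041² = 571.327.
⌈571.327⌉ = 572.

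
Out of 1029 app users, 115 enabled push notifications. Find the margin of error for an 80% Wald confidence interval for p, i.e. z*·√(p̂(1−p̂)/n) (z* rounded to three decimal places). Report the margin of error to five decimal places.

ME = 0.01259

Sample proportion p̂ = 115/1029 = 0.11176.
SE(p̂) = √(0.11176·0.88824/1029) = 0.009822.
For 80% confidence, z* = 1.282.
Margin of error = z*·SE = 1.282 × 0.009822 = 0.01259.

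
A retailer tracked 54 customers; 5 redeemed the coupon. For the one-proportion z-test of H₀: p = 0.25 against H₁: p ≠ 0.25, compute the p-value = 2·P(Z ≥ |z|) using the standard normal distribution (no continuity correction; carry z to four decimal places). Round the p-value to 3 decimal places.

The sample proportion is 5/54 = 0.09259.
SE₀ = √(0.25·0.75/54) = 0.058926.
Test statistic (full precision, shown to 4 dp): z = (5/54 − 0.25)/SE₀ ≈ -2.6713.
p-value = 2·P(Z ≥ |z|) with z = -2.6713 → 0.008.

p-value = 0.008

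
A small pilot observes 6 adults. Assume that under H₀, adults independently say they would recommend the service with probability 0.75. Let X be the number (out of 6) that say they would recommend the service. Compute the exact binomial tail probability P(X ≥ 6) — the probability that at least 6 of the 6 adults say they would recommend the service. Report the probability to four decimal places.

P = 0.1780

X is binomial with n = 6 and p = 0.75.
P(X ≥ 6) = C(6,6)·0.75^6·0.25^0.
= 0.177979 = 0.1780.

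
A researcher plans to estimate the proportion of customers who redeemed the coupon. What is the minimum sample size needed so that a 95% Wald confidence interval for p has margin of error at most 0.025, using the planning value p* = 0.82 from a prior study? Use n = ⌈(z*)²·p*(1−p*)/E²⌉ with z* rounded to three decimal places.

n = 908

The 95% critical value is z* = 1.960.
p*(1−p*) = 0.1476.
Required n before rounding: 3.841600 × 0.1476 / 0.025² = 907.232.
⌈907.232⌉ = 908.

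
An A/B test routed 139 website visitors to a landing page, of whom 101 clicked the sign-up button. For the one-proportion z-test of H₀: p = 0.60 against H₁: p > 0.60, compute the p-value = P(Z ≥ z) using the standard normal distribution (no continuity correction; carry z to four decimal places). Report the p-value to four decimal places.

p-value = 0.0012

The sample proportion is 101/139 = 0.72662.
SE₀ = √(0.60·0.40/139) = 0.041553.
Test statistic (full precision, shown to 4 dp): z = (101/139 − 0.60)/SE₀ ≈ 3.0472.
From the standard normal, P(Z ≥ z) = 0.0012.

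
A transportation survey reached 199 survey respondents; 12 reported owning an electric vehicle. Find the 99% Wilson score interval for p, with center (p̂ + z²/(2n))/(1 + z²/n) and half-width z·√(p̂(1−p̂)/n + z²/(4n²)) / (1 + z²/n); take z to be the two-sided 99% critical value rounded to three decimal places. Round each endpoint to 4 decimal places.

p̂ = 12/199 = 0.06030; z = 2.576, so z² = 6.635776.
Denominator 1 + z²/n = 1 + 6.635776/199 = 1.033346.
Center = (0.06030 + 0.016673)/1.033346 = 0.07449.
Radicand: p̂(1−p̂)/n + z²/(4n²) = 0.000284750 + 0.000041891 = 0.000326641.
Half-width = 2.576·√0.000326641/1.033346 = 0.04505.
CI: 0.07449 ± 0.04505 = (0.0294, 0.1195).

(0.0294, 0.1195)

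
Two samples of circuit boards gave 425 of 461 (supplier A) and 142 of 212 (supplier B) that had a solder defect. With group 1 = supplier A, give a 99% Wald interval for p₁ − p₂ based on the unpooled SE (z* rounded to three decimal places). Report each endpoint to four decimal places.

(0.1629, 0.3413)

p̂₁ = 425/461 = 0.92191, p̂₂ = 142/212 = 0.66981; p̂₁ − p̂₂ = 0.25210.
SE = √(0.000156167 + 0.001043227) = √0.001199394 = 0.034632.
z* = 2.576 at the 99% level. Margin of error = 0.08921.
Interval: 0.25210 ± 0.08921 → (0.1629, 0.3413).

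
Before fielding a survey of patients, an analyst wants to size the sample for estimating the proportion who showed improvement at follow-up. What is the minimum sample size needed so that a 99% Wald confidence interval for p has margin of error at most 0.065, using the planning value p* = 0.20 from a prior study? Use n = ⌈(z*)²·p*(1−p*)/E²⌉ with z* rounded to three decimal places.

n = 252

For 99% confidence, z* = 2.576.
p*(1−p*) = 0.20·0.80 = 0.1600.
(z*)²·p*(1−p*)/E² = 6.635776·0.1600/0.004225 = 251.296.
⌈251.296⌉ = 252.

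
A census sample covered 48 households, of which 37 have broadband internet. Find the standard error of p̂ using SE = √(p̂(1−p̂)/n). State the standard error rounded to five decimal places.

p̂ = 37/48 = 0.77083.
p̂(1−p̂) = 0.176651.
SE = √(0.176651/48) = 0.06066.

SE = 0.06066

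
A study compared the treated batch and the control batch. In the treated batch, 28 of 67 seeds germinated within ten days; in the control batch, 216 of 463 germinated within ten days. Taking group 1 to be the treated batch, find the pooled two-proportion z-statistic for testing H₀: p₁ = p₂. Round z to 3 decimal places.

p̂₁ = 28/67 = 0.41791, p̂₂ = 216/463 = 0.46652.
Pooled p̂ = (28+216)/(67+463) = 244/530 = 0.46038.
Pooled SE = √[0.2484300·0.01708520] ≈ 0.065150.
z = (p̂₁ − p̂₂)/SE = (0.41791 − 0.46652)/0.065150 = -0.04861/0.065150 = -0.746.

z = -0.746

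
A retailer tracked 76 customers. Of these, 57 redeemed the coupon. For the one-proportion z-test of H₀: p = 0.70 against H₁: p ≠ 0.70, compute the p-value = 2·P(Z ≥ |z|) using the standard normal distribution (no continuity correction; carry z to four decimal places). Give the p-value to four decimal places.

p̂ = 57/76 = 0.75000.
Under H₀, SE = √(p₀(1−p₀)/n) = √(0.70·0.30/76) = √0.002763158 = 0.052566.
Test statistic (full precision, shown to 4 dp): z = (57/76 − 0.70)/SE₀ ≈ 0.9512.
p-value = 2·P(Z ≥ |z|) with z = 0.9512 → 0.3415.

p-value = 0.3415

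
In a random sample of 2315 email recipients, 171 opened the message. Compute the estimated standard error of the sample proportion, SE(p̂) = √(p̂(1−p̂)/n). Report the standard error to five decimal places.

With x = 171 successes in n = 2315, p̂ = 0.07387.
p̂(1−p̂) = 0.068413.
SE = √(0.068413/2315) = √0.000029552 = 0.00544.

SE = 0.00544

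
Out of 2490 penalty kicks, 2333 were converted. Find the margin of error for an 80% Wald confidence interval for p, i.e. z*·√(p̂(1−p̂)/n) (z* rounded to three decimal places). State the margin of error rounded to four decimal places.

ME = 0.0062

The sample proportion is 2333/2490 = 0.93695.
Standard error of p̂: √(0.059077/2490) = √0.000023726 = 0.004871.
For 80% confidence, z* = 1.282.
Margin of error = z*·SE = 1.282 × 0.004871 = 0.0062.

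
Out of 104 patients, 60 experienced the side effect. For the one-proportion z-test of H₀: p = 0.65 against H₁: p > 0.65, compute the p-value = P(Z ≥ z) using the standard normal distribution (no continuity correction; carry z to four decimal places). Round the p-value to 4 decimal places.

p-value = 0.9409

With x = 60 successes in n = 104, p̂ = 0.57692.
Null standard error: √(0.65·0.35/104) = √0.002187500 = 0.046771.
Test statistic (full precision, shown to 4 dp): z = (60/104 − 0.65)/SE₀ ≈ -1.5625.
p-value = P(Z ≥ z) with z = -1.5625 → 0.9409.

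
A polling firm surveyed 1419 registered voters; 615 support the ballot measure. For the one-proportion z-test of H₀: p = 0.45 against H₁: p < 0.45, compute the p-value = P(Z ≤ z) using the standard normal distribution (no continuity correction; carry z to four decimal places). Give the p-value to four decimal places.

p-value = 0.1044

Sample proportion p̂ = 615/1419 = 0.43340.
Null standard error: √(0.45·0.55/1419) = √0.000174419 = 0.013207.
z = (p̂ − p₀)/SE = (615/1419 − 0.45)/0.013207 ≈ -1.2566.
From the standard normal, P(Z ≤ z) = 0.1044.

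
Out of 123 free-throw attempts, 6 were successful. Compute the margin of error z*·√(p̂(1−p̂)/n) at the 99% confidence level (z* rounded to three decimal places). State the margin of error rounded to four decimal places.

ME = 0.0500

Sample proportion p̂ = 6/123 = 0.04878.
Standard error of p̂: √(0.046401/123) = √0.000377244 = 0.019423.
The 99% critical value is z* = 2.576.
So ME = 0.0500.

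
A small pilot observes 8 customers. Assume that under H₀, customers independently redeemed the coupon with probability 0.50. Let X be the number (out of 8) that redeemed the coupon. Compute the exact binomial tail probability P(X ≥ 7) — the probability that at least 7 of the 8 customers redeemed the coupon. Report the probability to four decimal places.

P = 0.0352

X is binomial with n = 8 and p = 0.50.
P(X ≥ 7) = C(8,7)·0.50^7·0.50^1 + C(8,8)·0.50^8·0.50^0.
= 0.031250 + 0.003906 = 0.0352.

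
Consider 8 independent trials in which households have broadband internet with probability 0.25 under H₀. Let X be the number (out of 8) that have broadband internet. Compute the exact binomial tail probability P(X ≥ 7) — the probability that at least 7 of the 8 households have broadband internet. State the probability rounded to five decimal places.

X is binomial with n = 8 and p = 0.25.
P(X ≥ 7) = C(8,7)·0.25^7·0.75^1 + C(8,8)·0.25^8·0.75^0.
= 0.000366 + 0.000015 = 0.00038.

P = 0.00038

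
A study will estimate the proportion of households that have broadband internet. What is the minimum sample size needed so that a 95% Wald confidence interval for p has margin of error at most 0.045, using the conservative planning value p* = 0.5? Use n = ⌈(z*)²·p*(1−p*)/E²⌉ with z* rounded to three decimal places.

z* = 1.960 at the 95% level.
p*(1−p*) = 0.2500.
Required n before rounding: 3.841600 × 0.2500 / 0.045² = 474.272.
⌈474.272⌉ = 475.

n = 475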